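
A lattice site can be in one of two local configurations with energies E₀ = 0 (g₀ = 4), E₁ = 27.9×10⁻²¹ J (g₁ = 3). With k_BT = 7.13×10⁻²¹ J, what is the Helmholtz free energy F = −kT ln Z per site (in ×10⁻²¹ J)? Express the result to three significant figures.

-9.99 ×10⁻²¹ J

Eᵢ/kT = 0, 3.9130.
Z = Σ gᵢe^(−Eᵢ/kT) = 4·e^(−0) + 3·e^(−3.9130) = 4.0000 + 0.059941 = 4.0599.
F = −kT ln Z = −7.13 × ln(4.0599) = −7.13 × 1.4012 = -9.99 ×10⁻²¹ J.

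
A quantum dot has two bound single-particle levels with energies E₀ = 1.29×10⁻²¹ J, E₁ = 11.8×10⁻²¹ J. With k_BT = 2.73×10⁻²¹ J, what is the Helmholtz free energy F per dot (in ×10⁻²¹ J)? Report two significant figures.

1.2 ×10⁻²¹ J

Eᵢ/kT = 0.4725, 4.322.
Z = Σ e^(−Eᵢ/kT) = e^(−0.4725) + e^(−4.322) = 0.6234 + 0.01327 = 0.6367.
F = −kT ln Z = −2.73 × ln(0.6367) = −2.73 × -0.4515 = 1.2 ×10⁻²¹ J.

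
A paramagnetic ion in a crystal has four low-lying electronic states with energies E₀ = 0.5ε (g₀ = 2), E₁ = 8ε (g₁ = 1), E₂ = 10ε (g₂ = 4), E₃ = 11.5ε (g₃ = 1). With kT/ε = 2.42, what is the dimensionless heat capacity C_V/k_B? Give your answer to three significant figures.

Eᵢ/kT = 0.20661, 3.3058, 4.1322, 4.7521.
Z = Σ gᵢe^(−Eᵢ/kT) = 2·e^(−0.20661) + 1·e^(−3.3058) + 4·e^(−4.1322) + 1·e^(−4.7521) = 1.6267 + 0.036670 + 0.064190 + 0.0086335 = 1.7362.
⟨E⟩ = 1.0643 ε, ⟨E²⟩ = 5.9408 ε².
C_V/k_B = (⟨E²⟩ − ⟨E⟩²)/(kT)² = (5.9408 − 1.1327)/5.8564 = 0.821.

0.821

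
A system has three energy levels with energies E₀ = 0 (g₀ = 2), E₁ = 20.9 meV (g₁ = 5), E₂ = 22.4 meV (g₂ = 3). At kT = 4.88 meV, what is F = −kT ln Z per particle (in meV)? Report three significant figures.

-3.62 meV

Eᵢ/kT = 0, 4.2828, 4.5902.
Z = Σ gᵢe^(−Eᵢ/kT) = 2·e^(−0) + 5·e^(−4.2828) + 3·e^(−4.5902) = 2.0000 + 0.069020 + 0.030452 = 2.0995.
F = −kT ln Z = −4.88 × ln(2.0995) = −4.88 × 0.74170 = -3.62 meV.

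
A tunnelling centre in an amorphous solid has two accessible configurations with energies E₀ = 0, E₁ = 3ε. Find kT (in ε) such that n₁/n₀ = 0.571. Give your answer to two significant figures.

n₁/n₀ = exp[−(E₁−E₀)/kT] = 0.571.
⇒ (E₁−E₀)/kT = ln(1/0.571) = ln(1.751) = 0.5602.
kT = 3ε / 0.5602 = 5.4 ε.

5.4 ε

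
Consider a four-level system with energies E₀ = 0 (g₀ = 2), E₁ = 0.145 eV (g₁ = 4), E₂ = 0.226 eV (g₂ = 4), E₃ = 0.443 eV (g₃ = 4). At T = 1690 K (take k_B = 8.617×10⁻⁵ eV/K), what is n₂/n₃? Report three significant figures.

4.44

k_BT = 8.617×10⁻⁵ × 1690 K = 0.14563 eV.
n₂/n₃ = (g₂/g₃) exp[−(E₂−E₃)/kT] = (4/4) × exp(−(-0.217 eV)/(0.14563 eV)) = (4/4) × exp(1.4901) = 4.44.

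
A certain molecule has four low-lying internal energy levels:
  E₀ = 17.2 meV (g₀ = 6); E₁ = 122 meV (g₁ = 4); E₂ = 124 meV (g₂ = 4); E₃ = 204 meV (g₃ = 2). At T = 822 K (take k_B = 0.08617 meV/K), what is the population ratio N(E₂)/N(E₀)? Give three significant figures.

0.148

k_BT = 0.08617 × 822 K = 70.832 meV.
n₂/n₀ = (g₂/g₀) exp[−(E₂−E₀)/kT] = (4/6) × exp(−(106.8 meV)/(70.832 meV)) = (4/6) × exp(-1.5078) = 0.148.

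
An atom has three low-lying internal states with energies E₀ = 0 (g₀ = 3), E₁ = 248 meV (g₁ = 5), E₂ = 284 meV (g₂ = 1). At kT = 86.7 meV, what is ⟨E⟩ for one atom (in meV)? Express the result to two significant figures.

Eᵢ/kT = 0, 2.860, 3.276.
Z = Σ gᵢe^(−Eᵢ/kT) = 3·e^(−0) + 5·e^(−2.860) + 1·e^(−3.276) = 3.000 + 0.2863 + 0.03778 = 3.324.
⟨E⟩ = Σ Eᵢ gᵢe^(−Eᵢ/kT) / Z = (0·3.000 + 248·0.2863 + 284·0.03778) / 3.324 = 25 meV.

25 meV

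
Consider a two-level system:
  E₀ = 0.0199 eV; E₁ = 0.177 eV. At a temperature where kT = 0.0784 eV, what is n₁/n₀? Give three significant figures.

0.135

n₁/n₀ = exp[−(E₁−E₀)/kT] = exp(−(0.1571 eV)/(0.0784 eV)) = exp(-2.0038) = 0.135.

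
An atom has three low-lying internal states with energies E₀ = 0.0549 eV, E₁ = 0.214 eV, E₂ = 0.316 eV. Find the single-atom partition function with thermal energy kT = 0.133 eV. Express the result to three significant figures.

Eᵢ/kT = 0.41278, 1.6090, 2.3759.
Z = Σ e^(−Eᵢ/kT) = e^(−0.41278) + e^(−1.6090) + e^(−2.3759) = 0.66181 + 0.20009 + 0.092931 = 0.95483.

Z = 0.955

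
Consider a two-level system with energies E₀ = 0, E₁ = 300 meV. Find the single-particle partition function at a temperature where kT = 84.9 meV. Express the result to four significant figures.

Eᵢ/kT = 0, 3.53357.
Z = Σ e^(−Eᵢ/kT) = e^(−0) + e^(−3.53357) = 1.00000 + 0.0292005 = 1.02920.

Z = 1.029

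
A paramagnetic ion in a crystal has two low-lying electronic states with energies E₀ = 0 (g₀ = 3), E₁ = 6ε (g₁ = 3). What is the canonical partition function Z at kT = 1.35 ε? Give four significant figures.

Z = 3.035

Eᵢ/kT = 0, 4.44444.
Z = Σ gᵢe^(−Eᵢ/kT) = 3·e^(−0) + 3·e^(−4.44444) = 3.00000 + 0.0352310 = 3.03523.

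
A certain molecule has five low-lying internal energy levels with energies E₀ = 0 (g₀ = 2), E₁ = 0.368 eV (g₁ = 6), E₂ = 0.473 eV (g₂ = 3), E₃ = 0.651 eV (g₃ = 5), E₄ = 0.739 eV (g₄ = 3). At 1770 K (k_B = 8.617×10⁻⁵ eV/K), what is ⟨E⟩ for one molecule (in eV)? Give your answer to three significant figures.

0.117 eV

k_BT = 8.617×10⁻⁵ × 1770 K = 0.15252 eV.
Eᵢ/kT = 0, 2.4128, 3.1012, 4.2683, 4.8453.
Z = Σ gᵢe^(−Eᵢ/kT) = 2·e^(−0) + 6·e^(−2.4128) + 3·e^(−3.1012) + 5·e^(−4.2683) + 3·e^(−4.8453) = 2.0000 + 0.53738 + 0.13499 + 0.070028 + 0.023596 = 2.7660.
⟨E⟩ = Σ Eᵢ gᵢe^(−Eᵢ/kT) / Z = (0·2.0000 + 0.368·0.53738 + 0.473·0.13499 + 0.651·0.070028 + 0.739·0.023596) / 2.7660 = 0.117 eV.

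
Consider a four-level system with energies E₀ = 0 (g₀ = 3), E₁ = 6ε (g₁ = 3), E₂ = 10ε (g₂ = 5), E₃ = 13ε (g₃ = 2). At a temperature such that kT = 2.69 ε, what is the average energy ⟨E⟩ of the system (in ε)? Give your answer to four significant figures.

0.9701 ε

Eᵢ/kT = 0, 2.23048, 3.71747, 4.83271.
Z = Σ gᵢe^(−Eᵢ/kT) = 3·e^(−0) + 3·e^(−2.23048) + 5·e^(−3.71747) + 2·e^(−4.83271) = 3.00000 + 0.322430 + 0.121477 + 0.0159298 = 3.45984.
⟨E⟩ = Σ Eᵢ gᵢe^(−Eᵢ/kT) / Z = (0·3.00000 + 6·0.322430 + 10·0.121477 + 13·0.0159298) / 3.45984 = 0.9701 ε.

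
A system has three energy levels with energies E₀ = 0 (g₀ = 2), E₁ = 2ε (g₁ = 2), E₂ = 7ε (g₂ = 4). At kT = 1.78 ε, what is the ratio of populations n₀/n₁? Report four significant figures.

3.076

n₀/n₁ = (g₀/g₁) exp[−(E₀−E₁)/kT] = (2/2) × exp(−(-2ε)/(1.78ε)) = (2/2) × exp(1.12360) = 3.076.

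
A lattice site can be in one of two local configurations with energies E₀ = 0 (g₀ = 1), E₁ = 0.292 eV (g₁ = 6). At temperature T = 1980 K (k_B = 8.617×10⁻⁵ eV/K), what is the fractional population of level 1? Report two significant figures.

k_BT = 8.617×10⁻⁵ × 1980 K = 0.1706 eV.
Eᵢ/kT = 0, 1.712.
Z = Σ gᵢe^(−Eᵢ/kT) = 1·e^(−0) + 6·e^(−1.712) = 1.000 + 1.083 = 2.083.
P₁ = g₁ e^(−E₁/kT) / Z = 1.083/2.083 = 0.52.

0.52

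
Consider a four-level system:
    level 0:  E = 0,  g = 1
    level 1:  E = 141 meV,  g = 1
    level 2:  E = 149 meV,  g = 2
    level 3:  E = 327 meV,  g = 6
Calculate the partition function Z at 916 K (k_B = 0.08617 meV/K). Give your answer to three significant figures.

k_BT = 0.08617 × 916 K = 78.932 meV.
Eᵢ/kT = 0, 1.7863, 1.8877, 4.1428.
Z = Σ gᵢe^(−Eᵢ/kT) = 1·e^(−0) + 1·e^(−1.7863) + 2·e^(−1.8877) + 6·e^(−4.1428) = 1.0000 + 0.16758 + 0.30284 + 0.095270 = 1.5657.

Z = 1.57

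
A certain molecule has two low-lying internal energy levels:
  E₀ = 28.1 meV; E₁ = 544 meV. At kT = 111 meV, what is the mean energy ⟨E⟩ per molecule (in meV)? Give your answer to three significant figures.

Eᵢ/kT = 0.25315, 4.9009.
Z = Σ e^(−Eᵢ/kT) = e^(−0.25315) + e^(−4.9009) = 0.77635 + 0.0074399 = 0.78379.
⟨E⟩ = Σ Eᵢ e^(−Eᵢ/kT) / Z = (28.1·0.77635 + 544·0.0074399) / 0.78379 = 33.0 meV.

33.0 meV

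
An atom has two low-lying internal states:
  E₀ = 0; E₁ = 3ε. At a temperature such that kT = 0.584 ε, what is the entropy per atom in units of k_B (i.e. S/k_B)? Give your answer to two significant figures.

Eᵢ/kT = 0, 5.137.
Z = Σ e^(−Eᵢ/kT) = e^(−0) + e^(−5.137) = 1.000 + 0.005875 = 1.006.
⟨E⟩ = Σ EᵢPᵢ = 0.01752 ε.
S/k_B = ln Z + ⟨E⟩/kT = ln(1.006) + 0.01752/0.584 = 0.005982 + 0.03000 = 0.036.

0.036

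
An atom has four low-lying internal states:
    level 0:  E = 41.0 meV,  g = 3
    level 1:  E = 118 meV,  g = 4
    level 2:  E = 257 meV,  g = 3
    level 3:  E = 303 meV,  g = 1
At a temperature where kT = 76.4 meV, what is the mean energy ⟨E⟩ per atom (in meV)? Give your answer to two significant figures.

75 meV

Eᵢ/kT = 0.5366, 1.545, 3.364, 3.966.
Z = Σ gᵢe^(−Eᵢ/kT) = 3·e^(−0.5366) + 4·e^(−1.545) + 3·e^(−3.364) + 1·e^(−3.966) = 1.754 + 0.8532 + 0.1038 + 0.01895 = 2.730.
⟨E⟩ = Σ Eᵢ gᵢe^(−Eᵢ/kT) / Z = (41.0·1.754 + 118·0.8532 + 257·0.1038 + 303·0.01895) / 2.730 = 75 meV.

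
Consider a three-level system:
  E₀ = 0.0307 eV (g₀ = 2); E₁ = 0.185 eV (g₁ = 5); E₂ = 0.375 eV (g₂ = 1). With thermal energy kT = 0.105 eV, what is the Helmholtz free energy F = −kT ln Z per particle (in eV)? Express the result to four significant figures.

-0.09103 eV

Eᵢ/kT = 0.292381, 1.76190, 3.57143.
Z = Σ gᵢe^(−Eᵢ/kT) = 2·e^(−0.292381) + 5·e^(−1.76190) + 1·e^(−3.57143) = 1.49297 + 0.858591 + 0.0281156 = 2.37968.
F = −kT ln Z = −0.105 × ln(2.37968) = −0.105 × 0.866966 = -0.09103 eV.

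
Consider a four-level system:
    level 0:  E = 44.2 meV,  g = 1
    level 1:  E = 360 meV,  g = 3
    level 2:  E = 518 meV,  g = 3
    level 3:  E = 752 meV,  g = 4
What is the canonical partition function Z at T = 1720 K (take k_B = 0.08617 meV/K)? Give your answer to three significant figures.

k_BT = 0.08617 × 1720 K = 148.21 meV.
Eᵢ/kT = 0.29823, 2.4290, 3.4950, 5.0739.
Z = Σ gᵢe^(−Eᵢ/kT) = 1·e^(−0.29823) + 3·e^(−2.4290) + 3·e^(−3.4950) + 4·e^(−5.0739) = 0.74213 + 0.26437 + 0.091046 + 0.025032 = 1.1226.

Z = 1.12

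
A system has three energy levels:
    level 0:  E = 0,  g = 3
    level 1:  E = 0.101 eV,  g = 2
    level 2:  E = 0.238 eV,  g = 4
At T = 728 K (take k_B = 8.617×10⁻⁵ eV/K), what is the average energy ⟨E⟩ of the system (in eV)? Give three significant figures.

k_BT = 8.617×10⁻⁵ × 728 K = 0.062732 eV.
Eᵢ/kT = 0, 1.6100, 3.7939.
Z = Σ gᵢe^(−Eᵢ/kT) = 3·e^(−0) + 2·e^(−1.6100) + 4·e^(−3.7939) = 3.0000 + 0.39978 + 0.090031 = 3.4898.
⟨E⟩ = Σ Eᵢ gᵢe^(−Eᵢ/kT) / Z = (0·3.0000 + 0.101·0.39978 + 0.238·0.090031) / 3.4898 = 0.0177 eV.

0.0177 eV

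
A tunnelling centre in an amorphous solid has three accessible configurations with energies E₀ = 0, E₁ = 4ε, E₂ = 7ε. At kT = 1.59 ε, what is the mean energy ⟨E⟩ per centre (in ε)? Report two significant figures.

Eᵢ/kT = 0, 2.516, 4.403.
Z = Σ e^(−Eᵢ/kT) = e^(−0) + e^(−2.516) + e^(−4.403) = 1.000 + 0.08078 + 0.01224 = 1.093.
⟨E⟩ = Σ Eᵢ e^(−Eᵢ/kT) / Z = (0·1.000 + 4·0.08078 + 7·0.01224) / 1.093 = 0.37 ε.

0.37 ε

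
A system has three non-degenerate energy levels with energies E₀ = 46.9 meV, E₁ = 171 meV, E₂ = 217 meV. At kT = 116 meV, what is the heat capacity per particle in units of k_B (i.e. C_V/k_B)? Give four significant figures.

0.3639

Eᵢ/kT = 0.404310, 1.47414, 1.87069.
Z = Σ e^(−Eᵢ/kT) = e^(−0.404310) + e^(−1.47414) + e^(−1.87069) = 0.667437 + 0.228976 + 0.154017 = 1.05043.
⟨E⟩ = 98.8922 meV, ⟨E²⟩ = 14676.0 meV².
C_V/k_B = (⟨E²⟩ − ⟨E⟩²)/(kT)² = (14676.0 − 9779.67)/13456.0 = 0.3639.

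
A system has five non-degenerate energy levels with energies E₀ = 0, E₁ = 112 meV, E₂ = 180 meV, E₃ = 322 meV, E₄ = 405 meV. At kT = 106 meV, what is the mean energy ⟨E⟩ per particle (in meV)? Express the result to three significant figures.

60.1 meV

Eᵢ/kT = 0, 1.0566, 1.6981, 3.0377, 3.8208.
Z = Σ e^(−Eᵢ/kT) = e^(−0) + e^(−1.0566) + e^(−1.6981) + e^(−3.0377) + e^(−3.8208) = 1.0000 + 0.34764 + 0.18303 + 0.047945 + 0.021910 = 1.6005.
⟨E⟩ = Σ Eᵢ e^(−Eᵢ/kT) / Z = (0·1.0000 + 112·0.34764 + 180·0.18303 + 322·0.047945 + 405·0.021910) / 1.6005 = 60.1 meV.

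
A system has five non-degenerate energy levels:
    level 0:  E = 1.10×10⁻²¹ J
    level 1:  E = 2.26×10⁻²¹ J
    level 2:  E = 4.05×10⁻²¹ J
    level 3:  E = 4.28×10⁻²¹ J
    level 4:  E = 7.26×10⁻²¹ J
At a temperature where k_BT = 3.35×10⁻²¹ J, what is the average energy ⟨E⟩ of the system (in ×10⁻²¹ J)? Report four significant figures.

2.694 ×10⁻²¹ J

Eᵢ/kT = 0.328358, 0.674627, 1.20896, 1.27761, 2.16716.
Z = Σ e^(−Eᵢ/kT) = e^(−0.328358) + e^(−0.674627) + e^(−1.20896) + e^(−1.27761) + e^(−2.16716) = 0.720105 + 0.509346 + 0.298508 + 0.278703 + 0.114502 = 1.92116.
⟨E⟩ = Σ Eᵢ e^(−Eᵢ/kT) / Z = (1.10·0.720105 + 2.26·0.509346 + 4.05·0.298508 + 4.28·0.278703 + 7.26·0.114502) / 1.92116 = 2.694 ×10⁻²¹ J.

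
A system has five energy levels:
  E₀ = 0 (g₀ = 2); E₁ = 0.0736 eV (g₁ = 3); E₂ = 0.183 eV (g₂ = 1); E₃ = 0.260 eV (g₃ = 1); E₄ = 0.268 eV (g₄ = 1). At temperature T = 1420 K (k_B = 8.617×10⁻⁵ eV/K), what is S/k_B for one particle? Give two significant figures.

k_BT = 8.617×10⁻⁵ × 1420 K = 0.1224 eV.
Eᵢ/kT = 0, 0.6013, 1.495, 2.124, 2.190.
Z = Σ gᵢe^(−Eᵢ/kT) = 2·e^(−0) + 3·e^(−0.6013) + 1·e^(−1.495) + 1·e^(−2.124) + 1·e^(−2.190) = 2.000 + 1.644 + 0.2242 + 0.1196 + 0.1119 = 4.100.
⟨E⟩ = Σ EᵢPᵢ = 0.05442 eV.
S/k_B = ln Z + ⟨E⟩/kT = ln(4.100) + 0.05442/0.1224 = 1.411 + 0.4446 = 1.9.

1.9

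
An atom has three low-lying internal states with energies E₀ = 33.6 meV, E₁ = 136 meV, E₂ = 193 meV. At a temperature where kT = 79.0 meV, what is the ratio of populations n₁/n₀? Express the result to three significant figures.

n₁/n₀ = exp[−(E₁−E₀)/kT] = exp(−(102.4 meV)/(79.0 meV)) = exp(-1.2962) = 0.274.

0.274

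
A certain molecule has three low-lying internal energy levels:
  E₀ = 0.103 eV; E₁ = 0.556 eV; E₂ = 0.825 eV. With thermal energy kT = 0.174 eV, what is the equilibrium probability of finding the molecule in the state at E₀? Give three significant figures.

0.918

Eᵢ/kT = 0.59195, 3.1954, 4.7414.
Z = Σ e^(−Eᵢ/kT) = e^(−0.59195) + e^(−3.1954) + e^(−4.7414) = 0.55325 + 0.040950 + 0.0087264 = 0.60293.
P₀ = e^(−E₀/kT) / Z = 0.55325/0.60293 = 0.918.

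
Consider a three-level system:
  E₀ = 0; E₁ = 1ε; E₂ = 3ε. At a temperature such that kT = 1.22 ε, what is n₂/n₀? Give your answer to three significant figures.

n₂/n₀ = exp[−(E₂−E₀)/kT] = exp(−(3ε)/(1.22ε)) = exp(-2.4590) = 0.0855.

0.0855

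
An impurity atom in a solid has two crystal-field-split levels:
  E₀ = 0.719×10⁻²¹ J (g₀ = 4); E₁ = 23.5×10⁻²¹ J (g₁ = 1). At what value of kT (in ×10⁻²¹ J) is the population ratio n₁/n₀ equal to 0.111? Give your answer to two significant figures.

n₁/n₀ = (g₁/g₀) exp[−(E₁−E₀)/kT] = 0.111.
⇒ (E₁−E₀)/kT = ln((1/4)/0.111) = ln(2.252) = 0.8118.
kT = 22.781 ×10⁻²¹ J / 0.8118 = 28 ×10⁻²¹ J.

28 ×10⁻²¹ J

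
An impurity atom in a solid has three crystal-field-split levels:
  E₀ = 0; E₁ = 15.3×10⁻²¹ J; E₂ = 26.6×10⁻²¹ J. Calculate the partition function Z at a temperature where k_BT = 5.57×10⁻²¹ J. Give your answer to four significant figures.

Z = 1.073

Eᵢ/kT = 0, 2.74686, 4.77558.
Z = Σ e^(−Eᵢ/kT) = e^(−0) + e^(−2.74686) + e^(−4.77558) = 1.00000 + 0.0641289 + 0.00843319 = 1.07256.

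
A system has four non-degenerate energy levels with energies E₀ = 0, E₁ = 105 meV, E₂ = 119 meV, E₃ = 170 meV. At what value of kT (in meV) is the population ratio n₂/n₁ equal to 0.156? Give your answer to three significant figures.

7.54 meV

n₂/n₁ = exp[−(E₂−E₁)/kT] = 0.156.
⇒ (E₂−E₁)/kT = ln(1/0.156) = ln(6.4103) = 1.8579.
kT = 14 meV / 1.8579 = 7.54 meV.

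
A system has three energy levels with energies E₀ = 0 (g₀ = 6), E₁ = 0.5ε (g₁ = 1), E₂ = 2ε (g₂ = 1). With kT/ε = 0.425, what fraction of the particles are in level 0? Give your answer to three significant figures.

Eᵢ/kT = 0, 1.1765, 4.7059.
Z = Σ gᵢe^(−Eᵢ/kT) = 6·e^(−0) + 1·e^(−1.1765) + 1·e^(−4.7059) = 6.0000 + 0.30836 + 0.0090418 = 6.3174.
P₀ = g₀ e^(−E₀/kT) / Z = 6.0000/6.3174 = 0.950.

0.950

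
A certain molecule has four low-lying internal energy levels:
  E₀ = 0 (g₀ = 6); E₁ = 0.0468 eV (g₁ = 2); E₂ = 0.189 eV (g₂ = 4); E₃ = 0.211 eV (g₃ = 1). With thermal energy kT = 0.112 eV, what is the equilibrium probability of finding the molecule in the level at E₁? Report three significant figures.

0.160

Eᵢ/kT = 0, 0.41786, 1.6875, 1.8839.
Z = Σ gᵢe^(−Eᵢ/kT) = 6·e^(−0) + 2·e^(−0.41786) + 4·e^(−1.6875) + 1·e^(−1.8839) = 6.0000 + 1.3169 + 0.73993 + 0.15200 = 8.2088.
P₁ = g₁ e^(−E₁/kT) / Z = 1.3169/8.2088 = 0.160.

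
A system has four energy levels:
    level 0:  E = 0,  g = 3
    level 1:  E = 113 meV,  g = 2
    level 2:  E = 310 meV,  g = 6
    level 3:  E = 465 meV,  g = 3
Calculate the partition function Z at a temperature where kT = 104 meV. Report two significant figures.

Eᵢ/kT = 0, 1.087, 2.981, 4.471.
Z = Σ gᵢe^(−Eᵢ/kT) = 3·e^(−0) + 2·e^(−1.087) + 6·e^(−2.981) + 3·e^(−4.471) = 3.000 + 0.6745 + 0.3045 + 0.03431 = 4.013.

Z = 4.0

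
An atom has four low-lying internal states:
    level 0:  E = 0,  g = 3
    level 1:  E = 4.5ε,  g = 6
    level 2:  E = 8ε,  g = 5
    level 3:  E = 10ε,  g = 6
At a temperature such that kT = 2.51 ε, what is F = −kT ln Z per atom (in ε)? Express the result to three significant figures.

-3.67 ε

Eᵢ/kT = 0, 1.7928, 3.1873, 3.9841.
Z = Σ gᵢe^(−Eᵢ/kT) = 3·e^(−0) + 6·e^(−1.7928) + 5·e^(−3.1873) + 6·e^(−3.9841) = 3.0000 + 0.99896 + 0.20642 + 0.11166 = 4.3170.
F = −kT ln Z = −2.51 × ln(4.3170) = −2.51 × 1.4626 = -3.67 ε.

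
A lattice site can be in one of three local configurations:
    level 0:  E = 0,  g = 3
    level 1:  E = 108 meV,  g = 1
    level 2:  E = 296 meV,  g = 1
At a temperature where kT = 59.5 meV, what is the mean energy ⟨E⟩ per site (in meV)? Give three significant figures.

Eᵢ/kT = 0, 1.8151, 4.9748.
Z = Σ gᵢe^(−Eᵢ/kT) = 3·e^(−0) + 1·e^(−1.8151) + 1·e^(−4.9748) = 3.0000 + 0.16282 + 0.0069099 = 3.1697.
⟨E⟩ = Σ Eᵢ gᵢe^(−Eᵢ/kT) / Z = (0·3.0000 + 108·0.16282 + 296·0.0069099) / 3.1697 = 6.19 meV.

6.19 meV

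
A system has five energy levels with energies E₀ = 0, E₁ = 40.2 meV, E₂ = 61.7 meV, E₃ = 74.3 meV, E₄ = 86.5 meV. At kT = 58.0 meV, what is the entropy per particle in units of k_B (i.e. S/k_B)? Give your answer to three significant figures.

1.45

Eᵢ/kT = 0, 0.69310, 1.0638, 1.2810, 1.4914.
Z = Σ e^(−Eᵢ/kT) = e^(−0) + e^(−0.69310) + e^(−1.0638) + e^(−1.2810) + e^(−1.4914) = 1.0000 + 0.50002 + 0.34514 + 0.27776 + 0.22506 = 2.3480.
⟨E⟩ = Σ EᵢPᵢ = 34.711 meV.
S/k_B = ln Z + ⟨E⟩/kT = ln(2.3480) + 34.711/58.0 = 0.85356 + 0.59847 = 1.45.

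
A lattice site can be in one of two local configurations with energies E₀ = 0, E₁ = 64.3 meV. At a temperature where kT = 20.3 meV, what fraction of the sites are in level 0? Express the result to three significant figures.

Eᵢ/kT = 0, 3.1675.
Z = Σ e^(−Eᵢ/kT) = e^(−0) + e^(−3.1675) = 1.0000 + 0.042109 = 1.0421.
P₀ = e^(−E₀/kT) / Z = 1.0000/1.0421 = 0.960.

0.960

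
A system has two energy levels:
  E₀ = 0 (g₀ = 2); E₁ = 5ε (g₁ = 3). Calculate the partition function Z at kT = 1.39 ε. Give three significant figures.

Eᵢ/kT = 0, 3.5971.
Z = Σ gᵢe^(−Eᵢ/kT) = 2·e^(−0) + 3·e^(−3.5971) = 2.0000 + 0.082209 = 2.0822.

Z = 2.08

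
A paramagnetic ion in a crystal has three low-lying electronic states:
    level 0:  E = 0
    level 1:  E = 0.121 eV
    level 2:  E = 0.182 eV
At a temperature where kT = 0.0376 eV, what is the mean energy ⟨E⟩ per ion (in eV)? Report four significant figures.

Eᵢ/kT = 0, 3.21809, 4.84043.
Z = Σ e^(−Eᵢ/kT) = e^(−0) + e^(−3.21809) + e^(−4.84043) = 1.00000 + 0.0400314 + 0.00790365 = 1.04794.
⟨E⟩ = Σ Eᵢ e^(−Eᵢ/kT) / Z = (0·1.00000 + 0.121·0.0400314 + 0.182·0.00790365) / 1.04794 = 0.005995 eV.

0.005995 eV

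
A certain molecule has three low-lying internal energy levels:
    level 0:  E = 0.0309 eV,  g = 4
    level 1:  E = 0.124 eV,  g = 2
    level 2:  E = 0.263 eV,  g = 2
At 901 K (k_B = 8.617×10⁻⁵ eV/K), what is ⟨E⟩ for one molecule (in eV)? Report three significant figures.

k_BT = 8.617×10⁻⁵ × 901 K = 0.077639 eV.
Eᵢ/kT = 0.39800, 1.5971, 3.3875.
Z = Σ gᵢe^(−Eᵢ/kT) = 4·e^(−0.39800) + 2·e^(−1.5971) + 2·e^(−3.3875) = 2.6866 + 0.40497 + 0.067586 = 3.1592.
⟨E⟩ = Σ Eᵢ gᵢe^(−Eᵢ/kT) / Z = (0.0309·2.6866 + 0.124·0.40497 + 0.263·0.067586) / 3.1592 = 0.0478 eV.

0.0478 eV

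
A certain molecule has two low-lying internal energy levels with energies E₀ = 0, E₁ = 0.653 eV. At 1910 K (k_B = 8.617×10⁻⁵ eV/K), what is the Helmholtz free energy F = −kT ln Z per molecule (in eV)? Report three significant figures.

-0.00308 eV

k_BT = 8.617×10⁻⁵ × 1910 K = 0.16458 eV.
Eᵢ/kT = 0, 3.9677.
Z = Σ e^(−Eᵢ/kT) = e^(−0) + e^(−3.9677) = 1.0000 + 0.018917 = 1.0189.
F = −kT ln Z = −0.16458 × ln(1.0189) = −0.16458 × 0.018724 = -0.00308 eV.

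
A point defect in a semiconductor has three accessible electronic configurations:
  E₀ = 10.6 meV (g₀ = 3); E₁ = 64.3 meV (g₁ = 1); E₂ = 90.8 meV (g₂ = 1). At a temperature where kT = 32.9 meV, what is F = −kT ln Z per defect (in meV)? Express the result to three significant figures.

Eᵢ/kT = 0.32219, 1.9544, 2.7599.
Z = Σ gᵢe^(−Eᵢ/kT) = 3·e^(−0.32219) + 1·e^(−1.9544) + 1·e^(−2.7599) = 2.1737 + 0.14165 + 0.063298 = 2.3786.
F = −kT ln Z = −32.9 × ln(2.3786) = −32.9 × 0.86651 = -28.5 meV.

-28.5 meV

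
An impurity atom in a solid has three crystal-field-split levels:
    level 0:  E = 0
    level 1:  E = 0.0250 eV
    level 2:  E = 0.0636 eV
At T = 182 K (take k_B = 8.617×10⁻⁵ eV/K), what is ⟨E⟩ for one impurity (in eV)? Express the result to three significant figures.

k_BT = 8.617×10⁻⁵ × 182 K = 0.015683 eV.
Eᵢ/kT = 0, 1.5941, 4.0553.
Z = Σ e^(−Eᵢ/kT) = e^(−0) + e^(−1.5941) + e^(−4.0553) = 1.0000 + 0.20309 + 0.017330 = 1.2204.
⟨E⟩ = Σ Eᵢ e^(−Eᵢ/kT) / Z = (0·1.0000 + 0.0250·0.20309 + 0.0636·0.017330) / 1.2204 = 0.00506 eV.

0.00506 eV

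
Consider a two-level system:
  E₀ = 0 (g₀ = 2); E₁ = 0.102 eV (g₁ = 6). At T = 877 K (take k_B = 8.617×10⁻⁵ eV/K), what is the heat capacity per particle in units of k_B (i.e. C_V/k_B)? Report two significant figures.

0.45

k_BT = 8.617×10⁻⁵ × 877 K = 0.07557 eV.
Eᵢ/kT = 0, 1.350.
Z = Σ gᵢe^(−Eᵢ/kT) = 2·e^(−0) + 6·e^(−1.350) = 2.000 + 1.555 = 3.555.
⟨E⟩ = 0.04462 eV, ⟨E²⟩ = 0.004551 eV².
C_V/k_B = (⟨E²⟩ − ⟨E⟩²)/(kT)² = (0.004551 − 0.001991)/0.005711 = 0.45.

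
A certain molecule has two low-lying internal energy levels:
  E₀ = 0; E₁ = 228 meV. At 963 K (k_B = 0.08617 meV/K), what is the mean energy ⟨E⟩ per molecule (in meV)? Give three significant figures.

k_BT = 0.08617 × 963 K = 82.982 meV.
Eᵢ/kT = 0, 2.7476.
Z = Σ e^(−Eᵢ/kT) = e^(−0) + e^(−2.7476) = 1.0000 + 0.064081 = 1.0641.
⟨E⟩ = Σ Eᵢ e^(−Eᵢ/kT) / Z = (0·1.0000 + 228·0.064081) / 1.0641 = 13.7 meV.

13.7 meV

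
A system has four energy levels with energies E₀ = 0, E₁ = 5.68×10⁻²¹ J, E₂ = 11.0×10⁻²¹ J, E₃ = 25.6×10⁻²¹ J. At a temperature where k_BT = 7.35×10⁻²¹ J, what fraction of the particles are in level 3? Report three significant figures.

0.0179

Eᵢ/kT = 0, 0.77279, 1.4966, 3.4830.
Z = Σ e^(−Eᵢ/kT) = e^(−0) + e^(−0.77279) + e^(−1.4966) + e^(−3.4830) = 1.0000 + 0.46172 + 0.22389 + 0.030715 = 1.7163.
P₃ = e^(−E₃/kT) / Z = 0.030715/1.7163 = 0.0179.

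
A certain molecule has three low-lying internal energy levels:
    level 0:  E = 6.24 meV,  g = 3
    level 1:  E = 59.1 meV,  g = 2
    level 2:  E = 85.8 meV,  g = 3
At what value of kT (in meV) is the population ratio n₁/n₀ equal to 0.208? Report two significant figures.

45 meV

n₁/n₀ = (g₁/g₀) exp[−(E₁−E₀)/kT] = 0.208.
⇒ (E₁−E₀)/kT = ln((2/3)/0.208) = ln(3.205) = 1.165.
kT = 52.86 meV / 1.165 = 45 meV.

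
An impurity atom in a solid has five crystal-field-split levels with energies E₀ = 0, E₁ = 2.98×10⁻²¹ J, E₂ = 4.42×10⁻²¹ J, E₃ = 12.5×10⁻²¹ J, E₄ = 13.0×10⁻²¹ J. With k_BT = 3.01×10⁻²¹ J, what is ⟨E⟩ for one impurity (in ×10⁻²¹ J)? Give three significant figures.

Eᵢ/kT = 0, 0.99003, 1.4684, 4.1528, 4.3189.
Z = Σ e^(−Eᵢ/kT) = e^(−0) + e^(−0.99003) + e^(−1.4684) + e^(−4.1528) + e^(−4.3189) = 1.0000 + 0.37157 + 0.23029 + 0.015720 + 0.013315 = 1.6309.
⟨E⟩ = Σ Eᵢ e^(−Eᵢ/kT) / Z = (0·1.0000 + 2.98·0.37157 + 4.42·0.23029 + 12.5·0.015720 + 13.0·0.013315) / 1.6309 = 1.53 ×10⁻²¹ J.

1.53 ×10⁻²¹ J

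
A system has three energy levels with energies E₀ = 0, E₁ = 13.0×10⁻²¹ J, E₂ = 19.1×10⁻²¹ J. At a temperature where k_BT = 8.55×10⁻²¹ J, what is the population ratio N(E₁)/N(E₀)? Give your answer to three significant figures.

n₁/n₀ = exp[−(E₁−E₀)/kT] = exp(−(13.0 ×10⁻²¹ J)/(8.55 ×10⁻²¹ J)) = exp(-1.5205) = 0.219.

0.219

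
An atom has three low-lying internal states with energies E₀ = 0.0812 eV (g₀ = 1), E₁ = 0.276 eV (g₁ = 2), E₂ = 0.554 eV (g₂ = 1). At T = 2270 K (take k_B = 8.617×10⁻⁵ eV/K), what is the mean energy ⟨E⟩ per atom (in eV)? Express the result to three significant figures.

k_BT = 8.617×10⁻⁵ × 2270 K = 0.19561 eV.
Eᵢ/kT = 0.41511, 1.4110, 2.8322.
Z = Σ gᵢe^(−Eᵢ/kT) = 1·e^(−0.41511) + 2·e^(−1.4110) + 1·e^(−2.8322) = 0.66027 + 0.48780 + 0.058883 = 1.2070.
⟨E⟩ = Σ Eᵢ gᵢe^(−Eᵢ/kT) / Z = (0.0812·0.66027 + 0.276·0.48780 + 0.554·0.058883) / 1.2070 = 0.183 eV.

0.183 eV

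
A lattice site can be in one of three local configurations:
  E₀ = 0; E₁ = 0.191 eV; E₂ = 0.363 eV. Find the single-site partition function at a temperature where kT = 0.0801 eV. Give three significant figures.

Z = 1.10

Eᵢ/kT = 0, 2.3845, 4.5318.
Z = Σ e^(−Eᵢ/kT) = e^(−0) + e^(−2.3845) + e^(−4.5318) = 1.0000 + 0.092135 + 0.010761 = 1.1029.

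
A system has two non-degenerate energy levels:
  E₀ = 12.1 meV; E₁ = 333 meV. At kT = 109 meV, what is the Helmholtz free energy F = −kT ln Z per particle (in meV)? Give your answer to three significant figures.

6.51 meV

Eᵢ/kT = 0.11101, 3.0550.
Z = Σ e^(−Eᵢ/kT) = e^(−0.11101) + e^(−3.0550) = 0.89493 + 0.047123 = 0.94205.
F = −kT ln Z = −109 × ln(0.94205) = −109 × -0.059697 = 6.51 meV.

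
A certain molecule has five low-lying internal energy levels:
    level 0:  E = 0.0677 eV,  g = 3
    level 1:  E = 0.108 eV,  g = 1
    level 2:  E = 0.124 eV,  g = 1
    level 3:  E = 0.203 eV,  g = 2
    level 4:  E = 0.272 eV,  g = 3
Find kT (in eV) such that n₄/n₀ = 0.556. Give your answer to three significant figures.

0.348 eV

n₄/n₀ = (g₄/g₀) exp[−(E₄−E₀)/kT] = 0.556.
⇒ (E₄−E₀)/kT = ln((3/3)/0.556) = ln(1.7986) = 0.58701.
kT = 0.2043 eV / 0.58701 = 0.348 eV.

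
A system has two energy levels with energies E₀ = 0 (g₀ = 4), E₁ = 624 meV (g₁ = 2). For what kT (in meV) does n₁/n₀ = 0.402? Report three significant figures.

2860 meV

n₁/n₀ = (g₁/g₀) exp[−(E₁−E₀)/kT] = 0.402.
⇒ (E₁−E₀)/kT = ln((2/4)/0.402) = ln(1.2438) = 0.21817.
kT = 624 meV / 0.21817 = 2860 meV.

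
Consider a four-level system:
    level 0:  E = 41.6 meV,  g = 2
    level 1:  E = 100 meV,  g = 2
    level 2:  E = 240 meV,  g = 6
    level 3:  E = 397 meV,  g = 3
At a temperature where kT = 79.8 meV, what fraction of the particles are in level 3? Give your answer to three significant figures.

0.00998

Eᵢ/kT = 0.52130, 1.2531, 3.0075, 4.9749.
Z = Σ gᵢe^(−Eᵢ/kT) = 2·e^(−0.52130) + 2·e^(−1.2531) + 6·e^(−3.0075) + 3·e^(−4.9749) = 1.1875 + 0.57124 + 0.29649 + 0.020728 = 2.0760.
P₃ = g₃ e^(−E₃/kT) / Z = 0.020728/2.0760 = 0.00998.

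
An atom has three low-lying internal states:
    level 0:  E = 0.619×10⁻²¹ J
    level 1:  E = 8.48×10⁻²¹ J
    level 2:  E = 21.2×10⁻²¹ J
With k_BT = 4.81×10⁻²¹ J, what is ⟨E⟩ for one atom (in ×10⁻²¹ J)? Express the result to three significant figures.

Eᵢ/kT = 0.12869, 1.7630, 4.4075.
Z = Σ e^(−Eᵢ/kT) = e^(−0.12869) + e^(−1.7630) + e^(−4.4075) = 0.87925 + 0.17153 + 0.012186 = 1.0630.
⟨E⟩ = Σ Eᵢ e^(−Eᵢ/kT) / Z = (0.619·0.87925 + 8.48·0.17153 + 21.2·0.012186) / 1.0630 = 2.12 ×10⁻²¹ J.

2.12 ×10⁻²¹ J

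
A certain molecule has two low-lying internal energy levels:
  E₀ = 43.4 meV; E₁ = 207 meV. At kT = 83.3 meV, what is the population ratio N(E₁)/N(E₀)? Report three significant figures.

n₁/n₀ = exp[−(E₁−E₀)/kT] = exp(−(163.6 meV)/(83.3 meV)) = exp(-1.9640) = 0.140.

0.140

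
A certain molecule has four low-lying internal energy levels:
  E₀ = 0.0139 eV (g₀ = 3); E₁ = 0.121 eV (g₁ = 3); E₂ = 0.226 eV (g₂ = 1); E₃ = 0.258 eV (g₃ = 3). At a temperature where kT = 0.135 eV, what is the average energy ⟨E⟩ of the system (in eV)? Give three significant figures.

Eᵢ/kT = 0.10296, 0.89630, 1.6741, 1.9111.
Z = Σ gᵢe^(−Eᵢ/kT) = 3·e^(−0.10296) + 3·e^(−0.89630) + 1·e^(−1.6741) + 3·e^(−1.9111) = 2.7065 + 1.2242 + 0.18748 + 0.44375 = 4.5619.
⟨E⟩ = Σ Eᵢ gᵢe^(−Eᵢ/kT) / Z = (0.0139·2.7065 + 0.121·1.2242 + 0.226·0.18748 + 0.258·0.44375) / 4.5619 = 0.0751 eV.

0.0751 eV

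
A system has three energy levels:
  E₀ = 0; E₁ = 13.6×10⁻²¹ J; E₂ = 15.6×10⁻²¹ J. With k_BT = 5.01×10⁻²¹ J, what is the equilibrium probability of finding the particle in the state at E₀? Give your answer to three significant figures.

0.900

Eᵢ/kT = 0, 2.7146, 3.1138.
Z = Σ e^(−Eᵢ/kT) = e^(−0) + e^(−2.7146) + e^(−3.1138) = 1.0000 + 0.066231 + 0.044432 = 1.1107.
P₀ = e^(−E₀/kT) / Z = 1.0000/1.1107 = 0.900.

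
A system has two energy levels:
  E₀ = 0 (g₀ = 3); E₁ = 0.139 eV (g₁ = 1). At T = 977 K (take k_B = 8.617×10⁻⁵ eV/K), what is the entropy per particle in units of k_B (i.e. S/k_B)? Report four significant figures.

k_BT = 8.617×10⁻⁵ × 977 K = 0.0841881 eV.
Eᵢ/kT = 0, 1.65106.
Z = Σ gᵢe^(−Eᵢ/kT) = 3·e^(−0) + 1·e^(−1.65106) = 3.00000 + 0.191846 = 3.19185.
⟨E⟩ = Σ EᵢPᵢ = 0.00835459 eV.
S/k_B = ln Z + ⟨E⟩/kT = ln(3.19185) + 0.00835459/0.0841881 = 1.16060 + 0.0992372 = 1.260.

1.260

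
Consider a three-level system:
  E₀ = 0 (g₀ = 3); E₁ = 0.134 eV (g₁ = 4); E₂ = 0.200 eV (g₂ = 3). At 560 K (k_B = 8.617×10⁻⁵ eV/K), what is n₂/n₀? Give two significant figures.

0.016

k_BT = 8.617×10⁻⁵ × 560 K = 0.04826 eV.
n₂/n₀ = (g₂/g₀) exp[−(E₂−E₀)/kT] = (3/3) × exp(−(0.200 eV)/(0.04826 eV)) = (3/3) × exp(-4.144) = 0.016.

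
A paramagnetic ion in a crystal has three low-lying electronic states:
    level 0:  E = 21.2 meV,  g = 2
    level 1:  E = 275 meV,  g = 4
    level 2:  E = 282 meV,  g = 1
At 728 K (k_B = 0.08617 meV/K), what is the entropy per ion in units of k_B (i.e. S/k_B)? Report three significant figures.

k_BT = 0.08617 × 728 K = 62.732 meV.
Eᵢ/kT = 0.33795, 4.3837, 4.4953.
Z = Σ gᵢe^(−Eᵢ/kT) = 2·e^(−0.33795) + 4·e^(−4.3837) + 1·e^(−4.4953) = 1.4265 + 0.049916 + 0.011161 = 1.4876.
⟨E⟩ = Σ EᵢPᵢ = 31.673 meV.
S/k_B = ln Z + ⟨E⟩/kT = ln(1.4876) + 31.673/62.732 = 0.39716 + 0.50489 = 0.902.

0.902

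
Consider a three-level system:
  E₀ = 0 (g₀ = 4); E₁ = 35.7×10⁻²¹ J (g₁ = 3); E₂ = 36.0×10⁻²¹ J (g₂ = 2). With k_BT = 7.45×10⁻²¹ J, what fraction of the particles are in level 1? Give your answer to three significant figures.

0.00616

Eᵢ/kT = 0, 4.7919, 4.8322.
Z = Σ gᵢe^(−Eᵢ/kT) = 4·e^(−0) + 3·e^(−4.7919) + 2·e^(−4.8322) = 4.0000 + 0.024890 + 0.015938 = 4.0408.
P₁ = g₁ e^(−E₁/kT) / Z = 0.024890/4.0408 = 0.00616.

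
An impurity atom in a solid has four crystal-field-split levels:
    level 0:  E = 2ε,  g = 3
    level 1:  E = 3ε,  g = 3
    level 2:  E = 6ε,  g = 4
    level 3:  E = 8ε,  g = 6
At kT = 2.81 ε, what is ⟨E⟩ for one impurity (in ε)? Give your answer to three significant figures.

Eᵢ/kT = 0.71174, 1.0676, 2.1352, 2.8470.
Z = Σ gᵢe^(−Eᵢ/kT) = 3·e^(−0.71174) + 3·e^(−1.0676) + 4·e^(−2.1352) + 6·e^(−2.8470) = 1.4724 + 1.0315 + 0.47288 + 0.34811 = 3.3249.
⟨E⟩ = Σ Eᵢ gᵢe^(−Eᵢ/kT) / Z = (2·1.4724 + 3·1.0315 + 6·0.47288 + 8·0.34811) / 3.3249 = 3.51 ε.

3.51 ε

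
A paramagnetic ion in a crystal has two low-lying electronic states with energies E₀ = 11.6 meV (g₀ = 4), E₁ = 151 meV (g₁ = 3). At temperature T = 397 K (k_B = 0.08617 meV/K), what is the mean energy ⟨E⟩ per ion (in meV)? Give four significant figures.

13.35 meV

k_BT = 0.08617 × 397 K = 34.2095 meV.
Eᵢ/kT = 0.339087, 4.41398.
Z = Σ gᵢe^(−Eᵢ/kT) = 4·e^(−0.339087) + 3·e^(−4.41398) = 2.84968 + 0.0363207 = 2.88600.
⟨E⟩ = Σ Eᵢ gᵢe^(−Eᵢ/kT) / Z = (11.6·2.84968 + 151·0.0363207) / 2.88600 = 13.35 meV.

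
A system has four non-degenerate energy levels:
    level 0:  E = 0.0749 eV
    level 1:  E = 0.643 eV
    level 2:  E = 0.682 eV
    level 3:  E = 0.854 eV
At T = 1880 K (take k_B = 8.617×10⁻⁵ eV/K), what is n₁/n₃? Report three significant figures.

3.68

k_BT = 8.617×10⁻⁵ × 1880 K = 0.16200 eV.
n₁/n₃ = exp[−(E₁−E₃)/kT] = exp(−(-0.211 eV)/(0.16200 eV)) = exp(1.3025) = 3.68.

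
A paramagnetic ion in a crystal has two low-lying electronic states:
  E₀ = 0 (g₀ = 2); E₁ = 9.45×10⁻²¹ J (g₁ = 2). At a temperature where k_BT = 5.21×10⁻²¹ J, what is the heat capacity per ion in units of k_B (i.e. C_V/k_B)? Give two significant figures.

Eᵢ/kT = 0, 1.814.
Z = Σ gᵢe^(−Eᵢ/kT) = 2·e^(−0) + 2·e^(−1.814) = 2.000 + 0.3260 = 2.326.
⟨E⟩ = 1.324, ⟨E²⟩ = 12.52.
C_V/k_B = (⟨E²⟩ − ⟨E⟩²)/(kT)² = (12.52 − 1.753)/27.14 = 0.40.

0.40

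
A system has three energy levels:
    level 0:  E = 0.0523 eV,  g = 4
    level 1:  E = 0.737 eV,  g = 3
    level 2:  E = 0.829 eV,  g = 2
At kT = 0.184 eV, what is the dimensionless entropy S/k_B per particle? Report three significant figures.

Eᵢ/kT = 0.28424, 4.0054, 4.5054.
Z = Σ gᵢe^(−Eᵢ/kT) = 4·e^(−0.28424) + 3·e^(−4.0054) + 2·e^(−4.5054) = 3.0103 + 0.054651 + 0.022098 = 3.0870.
⟨E⟩ = Σ EᵢPᵢ = 0.069982 eV.
S/k_B = ln Z + ⟨E⟩/kT = ln(3.0870) + 0.069982/0.184 = 1.1272 + 0.38034 = 1.51.

1.51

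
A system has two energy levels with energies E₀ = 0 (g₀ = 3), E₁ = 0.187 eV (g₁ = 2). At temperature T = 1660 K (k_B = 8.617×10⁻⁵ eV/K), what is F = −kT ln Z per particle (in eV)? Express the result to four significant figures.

k_BT = 8.617×10⁻⁵ × 1660 K = 0.143042 eV.
Eᵢ/kT = 0, 1.30731.
Z = Σ gᵢe^(−Eᵢ/kT) = 3·e^(−0) + 2·e^(−1.30731) = 3.00000 + 0.541094 = 3.54109.
F = −kT ln Z = −0.143042 × ln(3.54109) = −0.143042 × 1.26443 = -0.1809 eV.

-0.1809 eV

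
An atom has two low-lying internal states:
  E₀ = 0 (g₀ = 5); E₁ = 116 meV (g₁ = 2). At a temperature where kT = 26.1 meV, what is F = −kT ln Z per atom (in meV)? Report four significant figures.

-42.13 meV

Eᵢ/kT = 0, 4.44444.
Z = Σ gᵢe^(−Eᵢ/kT) = 5·e^(−0) + 2·e^(−4.44444) = 5.00000 + 0.0234874 = 5.02349.
F = −kT ln Z = −26.1 × ln(5.02349) = −26.1 × 1.61412 = -42.13 meV.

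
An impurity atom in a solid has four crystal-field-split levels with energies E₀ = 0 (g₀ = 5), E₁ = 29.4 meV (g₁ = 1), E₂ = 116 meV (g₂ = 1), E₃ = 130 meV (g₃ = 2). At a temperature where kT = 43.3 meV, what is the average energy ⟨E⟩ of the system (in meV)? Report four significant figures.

6.306 meV

Eᵢ/kT = 0, 0.678984, 2.67898, 3.00231.
Z = Σ gᵢe^(−Eᵢ/kT) = 5·e^(−0) + 1·e^(−0.678984) + 1·e^(−2.67898) + 2·e^(−3.00231) = 5.00000 + 0.507132 + 0.0686331 + 0.0993444 = 5.67511.
⟨E⟩ = Σ Eᵢ gᵢe^(−Eᵢ/kT) / Z = (0·5.00000 + 29.4·0.507132 + 116·0.0686331 + 130·0.0993444) / 5.67511 = 6.306 meV.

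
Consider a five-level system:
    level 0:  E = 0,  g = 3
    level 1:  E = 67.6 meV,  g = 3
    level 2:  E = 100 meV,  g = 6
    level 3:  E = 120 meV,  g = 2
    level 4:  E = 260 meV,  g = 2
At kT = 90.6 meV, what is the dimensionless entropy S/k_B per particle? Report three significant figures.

2.56

Eᵢ/kT = 0, 0.74614, 1.1038, 1.3245, 2.8698.
Z = Σ gᵢe^(−Eᵢ/kT) = 3·e^(−0) + 3·e^(−0.74614) + 6·e^(−1.1038) + 2·e^(−1.3245) + 2·e^(−2.8698) = 3.0000 + 1.4226 + 1.9897 + 0.53187 + 0.11342 = 7.0576.
⟨E⟩ = Σ EᵢPᵢ = 55.040 meV.
S/k_B = ln Z + ⟨E⟩/kT = ln(7.0576) + 55.040/90.6 = 1.9541 + 0.60751 = 2.56.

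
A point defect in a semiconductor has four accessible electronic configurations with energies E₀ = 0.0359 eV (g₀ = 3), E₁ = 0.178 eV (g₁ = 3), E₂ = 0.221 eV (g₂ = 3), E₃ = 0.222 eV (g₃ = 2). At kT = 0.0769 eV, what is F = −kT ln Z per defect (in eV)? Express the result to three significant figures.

-0.0692 eV

Eᵢ/kT = 0.46684, 2.3147, 2.8739, 2.8869.
Z = Σ gᵢe^(−Eᵢ/kT) = 3·e^(−0.46684) + 3·e^(−2.3147) + 3·e^(−2.8739) + 2·e^(−2.8869) = 1.8809 + 0.29639 + 0.16943 + 0.11150 = 2.4582.
F = −kT ln Z = −0.0769 × ln(2.4582) = −0.0769 × 0.89943 = -0.0692 eV.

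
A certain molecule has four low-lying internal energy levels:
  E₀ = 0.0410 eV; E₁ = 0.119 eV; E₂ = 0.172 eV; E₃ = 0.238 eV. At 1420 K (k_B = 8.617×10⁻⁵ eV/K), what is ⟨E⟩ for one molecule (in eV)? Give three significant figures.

k_BT = 8.617×10⁻⁵ × 1420 K = 0.12236 eV.
Eᵢ/kT = 0.33508, 0.97254, 1.4057, 1.9451.
Z = Σ e^(−Eᵢ/kT) = e^(−0.33508) + e^(−0.97254) + e^(−1.4057) + e^(−1.9451) = 0.71528 + 0.37812 + 0.24520 + 0.14297 = 1.4816.
⟨E⟩ = Σ Eᵢ e^(−Eᵢ/kT) / Z = (0.0410·0.71528 + 0.119·0.37812 + 0.172·0.24520 + 0.238·0.14297) / 1.4816 = 0.102 eV.

0.102 eV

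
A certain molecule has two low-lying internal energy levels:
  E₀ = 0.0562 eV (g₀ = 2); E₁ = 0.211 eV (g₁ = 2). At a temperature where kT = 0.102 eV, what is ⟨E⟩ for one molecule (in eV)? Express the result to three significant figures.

Eᵢ/kT = 0.55098, 2.0686.
Z = Σ gᵢe^(−Eᵢ/kT) = 2·e^(−0.55098) + 2·e^(−2.0686) = 1.1528 + 0.25273 = 1.4055.
⟨E⟩ = Σ Eᵢ gᵢe^(−Eᵢ/kT) / Z = (0.0562·1.1528 + 0.211·0.25273) / 1.4055 = 0.0840 eV.

0.0840 eV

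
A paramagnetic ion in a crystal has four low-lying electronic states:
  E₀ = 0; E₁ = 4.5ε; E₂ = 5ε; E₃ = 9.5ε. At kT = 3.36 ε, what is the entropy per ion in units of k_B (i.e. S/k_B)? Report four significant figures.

0.9885

Eᵢ/kT = 0, 1.33929, 1.48810, 2.82738.
Z = Σ e^(−Eᵢ/kT) = e^(−0) + e^(−1.33929) + e^(−1.48810) + e^(−2.82738) = 1.00000 + 0.262032 + 0.225801 + 0.0591677 = 1.54700.
⟨E⟩ = Σ EᵢPᵢ = 1.85536 ε.
S/k_B = ln Z + ⟨E⟩/kT = ln(1.54700) + 1.85536/3.36 = 0.436318 + 0.552190 = 0.9885.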